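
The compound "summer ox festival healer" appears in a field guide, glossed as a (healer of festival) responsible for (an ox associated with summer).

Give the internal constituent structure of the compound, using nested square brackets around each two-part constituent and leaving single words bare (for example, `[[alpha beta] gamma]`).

Overall it is a kind of healer (specifically "festival healer"); the modifier is "summer ox".
"summer ox" → head "ox", modifier "summer".
"festival healer" → head "healer", modifier "festival".
Assembled: [[summer ox] [festival healer]].

[[summer ox] [festival healer]]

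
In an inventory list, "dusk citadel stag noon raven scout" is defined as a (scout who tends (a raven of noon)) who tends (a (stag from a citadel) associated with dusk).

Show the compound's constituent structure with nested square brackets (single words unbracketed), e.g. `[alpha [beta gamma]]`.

[[dusk [citadel stag]] [[noon raven] scout]]

Whole compound: head "scout" (specifically "noon raven scout"), modifier "dusk citadel stag".
"dusk citadel stag" → head "stag" (specifically "citadel stag"), modifier "dusk".
"citadel stag" → head "stag", modifier "citadel".
"noon raven scout" → head "scout", modifier "noon raven".
"noon raven" → head "raven", modifier "noon".
Assembled: [[dusk [citadel stag]] [[noon raven] scout]].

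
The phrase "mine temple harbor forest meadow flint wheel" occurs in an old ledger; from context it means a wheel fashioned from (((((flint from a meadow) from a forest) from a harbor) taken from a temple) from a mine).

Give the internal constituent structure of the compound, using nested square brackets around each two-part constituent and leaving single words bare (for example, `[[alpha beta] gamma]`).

[[mine [temple [harbor [forest [meadow flint]]]]] wheel]

Overall it is a kind of wheel; the modifier is "mine temple harbor forest meadow flint".
"mine temple harbor forest meadow flint" → head "flint" (specifically "temple harbor forest meadow flint"), modifier "mine".
"temple harbor forest meadow flint" → head "flint" (specifically "harbor forest meadow flint"), modifier "temple".
"harbor forest meadow flint" → head "flint" (specifically "forest meadow flint"), modifier "harbor".
"forest meadow flint" → head "flint" (specifically "meadow flint"), modifier "forest".
"meadow flint" → head "flint", modifier "meadow".
Assembled: [[mine [temple [harbor [forest [meadow flint]]]]] wheel].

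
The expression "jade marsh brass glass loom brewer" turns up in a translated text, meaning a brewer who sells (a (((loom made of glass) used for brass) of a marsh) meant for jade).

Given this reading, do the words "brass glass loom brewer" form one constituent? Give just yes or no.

no

The top-level split is [jade marsh brass glass loom] [brewer]; the full structure is [[jade [marsh [brass [glass loom]]]] brewer].
"brass glass loom brewer" straddles a constituent boundary, so it is not a single unit.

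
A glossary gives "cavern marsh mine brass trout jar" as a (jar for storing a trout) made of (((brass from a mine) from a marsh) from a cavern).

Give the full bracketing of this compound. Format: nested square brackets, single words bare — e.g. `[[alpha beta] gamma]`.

Whole compound: head "jar" (specifically "trout jar"), modifier "cavern marsh mine brass".
"cavern marsh mine brass" → head "brass" (specifically "marsh mine brass"), modifier "cavern".
"marsh mine brass" → head "brass" (specifically "mine brass"), modifier "marsh".
"mine brass" → head "brass", modifier "mine".
"trout jar" → head "jar", modifier "trout".
Assembled: [[cavern [marsh [mine brass]]] [trout jar]].

[[cavern [marsh [mine brass]]] [trout jar]]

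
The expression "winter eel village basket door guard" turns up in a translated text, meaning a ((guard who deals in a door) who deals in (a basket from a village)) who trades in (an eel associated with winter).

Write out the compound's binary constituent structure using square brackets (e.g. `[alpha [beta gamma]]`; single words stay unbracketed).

[[winter eel] [[village basket] [door guard]]]

The outermost head in the paraphrase is "guard" (specifically "village basket door guard"), modified by "winter eel".
Inside "winter eel": head "eel", modifier "winter".
Inside "village basket door guard": head "guard" (specifically "door guard"), modifier "village basket".
Inside "village basket": head "basket", modifier "village".
Inside "door guard": head "guard", modifier "door".
So the structure is [[winter eel] [[village basket] [door guard]]].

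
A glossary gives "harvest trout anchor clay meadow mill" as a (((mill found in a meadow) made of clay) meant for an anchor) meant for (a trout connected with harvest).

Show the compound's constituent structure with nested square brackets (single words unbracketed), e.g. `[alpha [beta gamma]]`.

[[harvest trout] [anchor [clay [meadow mill]]]]

The outermost head in the paraphrase is "mill" (specifically "anchor clay meadow mill"), modified by "harvest trout".
"harvest trout" → head "trout", modifier "harvest".
"anchor clay meadow mill" → head "mill" (specifically "clay meadow mill"), modifier "anchor".
"clay meadow mill" → head "mill" (specifically "meadow mill"), modifier "clay".
"meadow mill" → head "mill", modifier "meadow".
Putting it together: [[harvest trout] [anchor [clay [meadow mill]]]].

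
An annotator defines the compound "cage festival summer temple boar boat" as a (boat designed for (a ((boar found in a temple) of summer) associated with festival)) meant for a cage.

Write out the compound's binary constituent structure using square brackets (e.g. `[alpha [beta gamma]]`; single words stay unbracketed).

[cage [[festival [summer [temple boar]]] boat]]

The outermost head in the paraphrase is "boat" (specifically "festival summer temple boar boat"), modified by "cage".
Within "festival summer temple boar boat", the head is "boat" and the modifier is "festival summer temple boar".
Within "festival summer temple boar", the head is "boar" (specifically "summer temple boar") and the modifier is "festival".
Within "summer temple boar", the head is "boar" (specifically "temple boar") and the modifier is "summer".
Within "temple boar", the head is "boar" and the modifier is "temple".
Putting it together: [cage [[festival [summer [temple boar]]] boat]].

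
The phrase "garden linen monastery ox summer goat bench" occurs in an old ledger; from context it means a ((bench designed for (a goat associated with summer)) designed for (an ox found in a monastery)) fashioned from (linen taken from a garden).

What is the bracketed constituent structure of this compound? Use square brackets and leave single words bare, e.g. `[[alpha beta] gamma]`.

[[garden linen] [[monastery ox] [[summer goat] bench]]]

Overall it is a kind of bench (specifically "monastery ox summer goat bench"); the modifier is "garden linen".
"garden linen" → head "linen", modifier "garden".
"monastery ox summer goat bench" → head "bench" (specifically "summer goat bench"), modifier "monastery ox".
"monastery ox" → head "ox", modifier "monastery".
"summer goat bench" → head "bench", modifier "summer goat".
"summer goat" → head "goat", modifier "summer".
Assembled: [[garden linen] [[monastery ox] [[summer goat] bench]]].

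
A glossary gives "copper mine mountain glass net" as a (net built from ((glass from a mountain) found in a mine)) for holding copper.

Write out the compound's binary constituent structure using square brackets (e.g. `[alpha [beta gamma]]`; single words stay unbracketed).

At the top level: head "net" (specifically "mine mountain glass net"); modifier "copper".
"mine mountain glass net" → head "net", modifier "mine mountain glass".
"mine mountain glass" → head "glass" (specifically "mountain glass"), modifier "mine".
"mountain glass" → head "glass", modifier "mountain".
Putting it together: [copper [[mine [mountain glass]] net]].

[copper [[mine [mountain glass]] net]]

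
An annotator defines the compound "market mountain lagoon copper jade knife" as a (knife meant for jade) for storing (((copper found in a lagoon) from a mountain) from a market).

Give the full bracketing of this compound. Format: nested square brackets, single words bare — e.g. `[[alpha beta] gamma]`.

Whole compound: head "knife" (specifically "jade knife"), modifier "market mountain lagoon copper".
Within "market mountain lagoon copper", the head is "copper" (specifically "mountain lagoon copper") and the modifier is "market".
Within "mountain lagoon copper", the head is "copper" (specifically "lagoon copper") and the modifier is "mountain".
Within "lagoon copper", the head is "copper" and the modifier is "lagoon".
Within "jade knife", the head is "knife" and the modifier is "jade".
So the structure is [[market [mountain [lagoon copper]]] [jade knife]].

[[market [mountain [lagoon copper]]] [jade knife]]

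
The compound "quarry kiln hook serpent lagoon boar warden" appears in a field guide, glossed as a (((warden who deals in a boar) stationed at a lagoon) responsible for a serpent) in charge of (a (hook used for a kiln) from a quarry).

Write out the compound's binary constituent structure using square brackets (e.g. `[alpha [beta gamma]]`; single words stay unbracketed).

At the top level: head "warden" (specifically "serpent lagoon boar warden"); modifier "quarry kiln hook".
"quarry kiln hook" → head "hook" (specifically "kiln hook"), modifier "quarry".
"kiln hook" → head "hook", modifier "kiln".
"serpent lagoon boar warden" → head "warden" (specifically "lagoon boar warden"), modifier "serpent".
"lagoon boar warden" → head "warden" (specifically "boar warden"), modifier "lagoon".
"boar warden" → head "warden", modifier "boar".
So the structure is [[quarry [kiln hook]] [serpent [lagoon [boar warden]]]].

[[quarry [kiln hook]] [serpent [lagoon [boar warden]]]]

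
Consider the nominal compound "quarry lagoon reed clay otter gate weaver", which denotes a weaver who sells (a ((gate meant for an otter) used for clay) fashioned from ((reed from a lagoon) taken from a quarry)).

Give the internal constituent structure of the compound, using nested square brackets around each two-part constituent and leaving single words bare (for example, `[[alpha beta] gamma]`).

Whole compound: head "weaver", modifier "quarry lagoon reed clay otter gate".
Within "quarry lagoon reed clay otter gate", the head is "gate" (specifically "clay otter gate") and the modifier is "quarry lagoon reed".
Within "quarry lagoon reed", the head is "reed" (specifically "lagoon reed") and the modifier is "quarry".
Within "lagoon reed", the head is "reed" and the modifier is "lagoon".
Within "clay otter gate", the head is "gate" (specifically "otter gate") and the modifier is "clay".
Within "otter gate", the head is "gate" and the modifier is "otter".
So the structure is [[[quarry [lagoon reed]] [clay [otter gate]]] weaver].

[[[quarry [lagoon reed]] [clay [otter gate]]] weaver]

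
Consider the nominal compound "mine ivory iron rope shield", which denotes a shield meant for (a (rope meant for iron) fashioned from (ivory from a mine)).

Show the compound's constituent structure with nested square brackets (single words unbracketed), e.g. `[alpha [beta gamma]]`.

The outermost head in the paraphrase is "shield", modified by "mine ivory iron rope".
Inside "mine ivory iron rope": head "rope" (specifically "iron rope"), modifier "mine ivory".
Inside "mine ivory": head "ivory", modifier "mine".
Inside "iron rope": head "rope", modifier "iron".
Assembled: [[[mine ivory] [iron rope]] shield].

[[[mine ivory] [iron rope]] shield]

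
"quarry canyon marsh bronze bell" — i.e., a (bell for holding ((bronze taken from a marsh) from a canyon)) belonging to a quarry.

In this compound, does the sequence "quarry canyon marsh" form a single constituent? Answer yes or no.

The top-level split is [quarry] [canyon marsh bronze bell]; the full structure is [quarry [[canyon [marsh bronze]] bell]].
"quarry canyon marsh" straddles a constituent boundary, so it is not a single unit.

no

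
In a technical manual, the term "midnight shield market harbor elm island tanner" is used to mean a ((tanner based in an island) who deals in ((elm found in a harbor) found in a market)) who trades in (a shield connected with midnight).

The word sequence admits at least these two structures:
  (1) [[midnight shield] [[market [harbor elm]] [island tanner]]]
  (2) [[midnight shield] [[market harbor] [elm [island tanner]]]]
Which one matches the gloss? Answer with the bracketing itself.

[[midnight shield] [[market [harbor elm]] [island tanner]]]

The paraphrase's head is the "tanner" part ("market harbor elm island tanner"); its modifier is "midnight shield".
That top-level split, carried through the inner groups, gives [[midnight shield] [[market [harbor elm]] [island tanner]]].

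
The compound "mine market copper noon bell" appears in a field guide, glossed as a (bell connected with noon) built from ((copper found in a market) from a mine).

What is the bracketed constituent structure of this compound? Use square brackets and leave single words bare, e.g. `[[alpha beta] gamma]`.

[[mine [market copper]] [noon bell]]

At the top level: head "bell" (specifically "noon bell"); modifier "mine market copper".
Inside "mine market copper": head "copper" (specifically "market copper"), modifier "mine".
Inside "market copper": head "copper", modifier "market".
Inside "noon bell": head "bell", modifier "noon".
Putting it together: [[mine [market copper]] [noon bell]].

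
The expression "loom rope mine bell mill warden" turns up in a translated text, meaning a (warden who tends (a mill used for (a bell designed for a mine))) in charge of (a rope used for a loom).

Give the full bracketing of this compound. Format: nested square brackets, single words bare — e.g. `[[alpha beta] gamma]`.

The outermost head in the paraphrase is "warden" (specifically "mine bell mill warden"), modified by "loom rope".
"loom rope" → head "rope", modifier "loom".
"mine bell mill warden" → head "warden", modifier "mine bell mill".
"mine bell mill" → head "mill", modifier "mine bell".
"mine bell" → head "bell", modifier "mine".
So the structure is [[loom rope] [[[mine bell] mill] warden]].

[[loom rope] [[[mine bell] mill] warden]]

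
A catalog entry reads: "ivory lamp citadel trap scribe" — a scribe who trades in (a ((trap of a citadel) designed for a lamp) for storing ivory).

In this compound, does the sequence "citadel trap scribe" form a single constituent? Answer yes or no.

The top-level split is [ivory lamp citadel trap] [scribe]; the full structure is [[ivory [lamp [citadel trap]]] scribe].
"citadel trap scribe" straddles a constituent boundary, so it is not a single unit.

no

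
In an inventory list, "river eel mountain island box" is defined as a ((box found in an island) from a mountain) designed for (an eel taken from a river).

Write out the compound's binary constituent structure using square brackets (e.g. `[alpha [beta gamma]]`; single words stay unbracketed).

Overall it is a kind of box (specifically "mountain island box"); the modifier is "river eel".
Within "river eel", the head is "eel" and the modifier is "river".
Within "mountain island box", the head is "box" (specifically "island box") and the modifier is "mountain".
Within "island box", the head is "box" and the modifier is "island".
Putting it together: [[river eel] [mountain [island box]]].

[[river eel] [mountain [island box]]]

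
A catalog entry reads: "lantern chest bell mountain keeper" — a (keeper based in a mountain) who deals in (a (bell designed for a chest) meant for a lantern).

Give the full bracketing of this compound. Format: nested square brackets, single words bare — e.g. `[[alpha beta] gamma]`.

[[lantern [chest bell]] [mountain keeper]]

Whole compound: head "keeper" (specifically "mountain keeper"), modifier "lantern chest bell".
Inside "lantern chest bell": head "bell" (specifically "chest bell"), modifier "lantern".
Inside "chest bell": head "bell", modifier "chest".
Inside "mountain keeper": head "keeper", modifier "mountain".
So the structure is [[lantern [chest bell]] [mountain keeper]].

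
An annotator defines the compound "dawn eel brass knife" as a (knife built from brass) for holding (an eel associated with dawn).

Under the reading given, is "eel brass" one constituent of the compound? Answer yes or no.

The top-level split is [dawn eel] [brass knife]; the full structure is [[dawn eel] [brass knife]].
"eel brass" straddles a constituent boundary, so it is not a single unit.

no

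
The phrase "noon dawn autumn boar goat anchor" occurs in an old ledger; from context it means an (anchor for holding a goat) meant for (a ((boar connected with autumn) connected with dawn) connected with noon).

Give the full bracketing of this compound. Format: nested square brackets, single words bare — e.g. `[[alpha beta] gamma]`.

Whole compound: head "anchor" (specifically "goat anchor"), modifier "noon dawn autumn boar".
Within "noon dawn autumn boar", the head is "boar" (specifically "dawn autumn boar") and the modifier is "noon".
Within "dawn autumn boar", the head is "boar" (specifically "autumn boar") and the modifier is "dawn".
Within "autumn boar", the head is "boar" and the modifier is "autumn".
Within "goat anchor", the head is "anchor" and the modifier is "goat".
So the structure is [[noon [dawn [autumn boar]]] [goat anchor]].

[[noon [dawn [autumn boar]]] [goat anchor]]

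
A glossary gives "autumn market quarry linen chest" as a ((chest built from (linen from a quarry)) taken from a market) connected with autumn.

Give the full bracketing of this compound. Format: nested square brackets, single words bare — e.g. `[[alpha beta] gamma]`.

The outermost head in the paraphrase is "chest" (specifically "market quarry linen chest"), modified by "autumn".
"market quarry linen chest" → head "chest" (specifically "quarry linen chest"), modifier "market".
"quarry linen chest" → head "chest", modifier "quarry linen".
"quarry linen" → head "linen", modifier "quarry".
So the structure is [autumn [market [[quarry linen] chest]]].

[autumn [market [[quarry linen] chest]]]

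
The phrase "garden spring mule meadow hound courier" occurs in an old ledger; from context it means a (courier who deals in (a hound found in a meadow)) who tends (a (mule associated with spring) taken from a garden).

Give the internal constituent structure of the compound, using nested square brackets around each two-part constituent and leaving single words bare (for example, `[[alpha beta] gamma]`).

Overall it is a kind of courier (specifically "meadow hound courier"); the modifier is "garden spring mule".
Within "garden spring mule", the head is "mule" (specifically "spring mule") and the modifier is "garden".
Within "spring mule", the head is "mule" and the modifier is "spring".
Within "meadow hound courier", the head is "courier" and the modifier is "meadow hound".
Within "meadow hound", the head is "hound" and the modifier is "meadow".
Putting it together: [[garden [spring mule]] [[meadow hound] courier]].

[[garden [spring mule]] [[meadow hound] courier]]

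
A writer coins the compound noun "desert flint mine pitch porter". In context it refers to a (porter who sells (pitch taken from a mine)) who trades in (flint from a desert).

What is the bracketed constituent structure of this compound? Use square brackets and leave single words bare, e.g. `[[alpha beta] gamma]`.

Whole compound: head "porter" (specifically "mine pitch porter"), modifier "desert flint".
Inside "desert flint": head "flint", modifier "desert".
Inside "mine pitch porter": head "porter", modifier "mine pitch".
Inside "mine pitch": head "pitch", modifier "mine".
So the structure is [[desert flint] [[mine pitch] porter]].

[[desert flint] [[mine pitch] porter]]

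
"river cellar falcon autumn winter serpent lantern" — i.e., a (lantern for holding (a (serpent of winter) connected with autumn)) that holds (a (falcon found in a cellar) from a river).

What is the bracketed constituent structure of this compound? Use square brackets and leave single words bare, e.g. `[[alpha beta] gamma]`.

The outermost head in the paraphrase is "lantern" (specifically "autumn winter serpent lantern"), modified by "river cellar falcon".
"river cellar falcon" → head "falcon" (specifically "cellar falcon"), modifier "river".
"cellar falcon" → head "falcon", modifier "cellar".
"autumn winter serpent lantern" → head "lantern", modifier "autumn winter serpent".
"autumn winter serpent" → head "serpent" (specifically "winter serpent"), modifier "autumn".
"winter serpent" → head "serpent", modifier "winter".
Assembled: [[river [cellar falcon]] [[autumn [winter serpent]] lantern]].

[[river [cellar falcon]] [[autumn [winter serpent]] lantern]]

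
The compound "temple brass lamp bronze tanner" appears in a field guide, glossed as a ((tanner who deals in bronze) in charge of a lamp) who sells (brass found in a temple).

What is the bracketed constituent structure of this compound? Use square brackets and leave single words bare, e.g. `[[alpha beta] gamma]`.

[[temple brass] [lamp [bronze tanner]]]

The outermost head in the paraphrase is "tanner" (specifically "lamp bronze tanner"), modified by "temple brass".
Within "temple brass", the head is "brass" and the modifier is "temple".
Within "lamp bronze tanner", the head is "tanner" (specifically "bronze tanner") and the modifier is "lamp".
Within "bronze tanner", the head is "tanner" and the modifier is "bronze".
So the structure is [[temple brass] [lamp [bronze tanner]]].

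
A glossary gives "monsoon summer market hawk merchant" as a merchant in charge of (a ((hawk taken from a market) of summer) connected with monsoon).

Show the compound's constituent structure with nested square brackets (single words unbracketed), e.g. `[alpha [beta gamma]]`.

Overall it is a kind of merchant; the modifier is "monsoon summer market hawk".
Inside "monsoon summer market hawk": head "hawk" (specifically "summer market hawk"), modifier "monsoon".
Inside "summer market hawk": head "hawk" (specifically "market hawk"), modifier "summer".
Inside "market hawk": head "hawk", modifier "market".
So the structure is [[monsoon [summer [market hawk]]] merchant].

[[monsoon [summer [market hawk]]] merchant]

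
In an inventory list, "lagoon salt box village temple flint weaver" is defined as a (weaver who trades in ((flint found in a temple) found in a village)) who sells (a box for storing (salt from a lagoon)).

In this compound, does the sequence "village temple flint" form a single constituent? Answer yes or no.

yes

The paraphrase groups the words so that "village temple flint" is one unit: it corresponds to a single parenthesized sub-phrase.
The full structure is [[[lagoon salt] box] [[village [temple flint]] weaver]], in which [village temple flint] is a constituent.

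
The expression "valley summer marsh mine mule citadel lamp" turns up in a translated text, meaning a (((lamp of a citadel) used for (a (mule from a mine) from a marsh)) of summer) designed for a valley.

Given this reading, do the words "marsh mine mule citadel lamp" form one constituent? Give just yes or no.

yes

The paraphrase groups the words so that "marsh mine mule citadel lamp" is one unit: it corresponds to a single parenthesized sub-phrase.
The full structure is [valley [summer [[marsh [mine mule]] [citadel lamp]]]], in which [marsh mine mule citadel lamp] is a constituent.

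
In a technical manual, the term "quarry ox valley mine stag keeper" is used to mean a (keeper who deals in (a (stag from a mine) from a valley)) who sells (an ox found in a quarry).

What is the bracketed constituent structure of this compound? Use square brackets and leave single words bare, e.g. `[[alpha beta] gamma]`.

[[quarry ox] [[valley [mine stag]] keeper]]

Overall it is a kind of keeper (specifically "valley mine stag keeper"); the modifier is "quarry ox".
"quarry ox" → head "ox", modifier "quarry".
"valley mine stag keeper" → head "keeper", modifier "valley mine stag".
"valley mine stag" → head "stag" (specifically "mine stag"), modifier "valley".
"mine stag" → head "stag", modifier "mine".
So the structure is [[quarry ox] [[valley [mine stag]] keeper]].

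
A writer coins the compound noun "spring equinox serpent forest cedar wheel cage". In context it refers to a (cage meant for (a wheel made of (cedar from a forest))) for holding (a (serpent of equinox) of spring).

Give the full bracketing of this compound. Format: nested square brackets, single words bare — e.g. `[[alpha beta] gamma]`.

[[spring [equinox serpent]] [[[forest cedar] wheel] cage]]

The outermost head in the paraphrase is "cage" (specifically "forest cedar wheel cage"), modified by "spring equinox serpent".
Within "spring equinox serpent", the head is "serpent" (specifically "equinox serpent") and the modifier is "spring".
Within "equinox serpent", the head is "serpent" and the modifier is "equinox".
Within "forest cedar wheel cage", the head is "cage" and the modifier is "forest cedar wheel".
Within "forest cedar wheel", the head is "wheel" and the modifier is "forest cedar".
Within "forest cedar", the head is "cedar" and the modifier is "forest".
So the structure is [[spring [equinox serpent]] [[[forest cedar] wheel] cage]].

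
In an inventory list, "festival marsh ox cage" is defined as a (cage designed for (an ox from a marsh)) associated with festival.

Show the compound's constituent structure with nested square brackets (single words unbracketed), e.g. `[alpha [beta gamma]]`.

[festival [[marsh ox] cage]]

Whole compound: head "cage" (specifically "marsh ox cage"), modifier "festival".
Inside "marsh ox cage": head "cage", modifier "marsh ox".
Inside "marsh ox": head "ox", modifier "marsh".
So the structure is [festival [[marsh ox] cage]].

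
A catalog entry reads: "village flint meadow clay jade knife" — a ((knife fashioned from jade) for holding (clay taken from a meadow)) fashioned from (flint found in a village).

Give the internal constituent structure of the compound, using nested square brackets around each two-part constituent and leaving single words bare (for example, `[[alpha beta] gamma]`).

[[village flint] [[meadow clay] [jade knife]]]

Whole compound: head "knife" (specifically "meadow clay jade knife"), modifier "village flint".
"village flint" → head "flint", modifier "village".
"meadow clay jade knife" → head "knife" (specifically "jade knife"), modifier "meadow clay".
"meadow clay" → head "clay", modifier "meadow".
"jade knife" → head "knife", modifier "jade".
So the structure is [[village flint] [[meadow clay] [jade knife]]].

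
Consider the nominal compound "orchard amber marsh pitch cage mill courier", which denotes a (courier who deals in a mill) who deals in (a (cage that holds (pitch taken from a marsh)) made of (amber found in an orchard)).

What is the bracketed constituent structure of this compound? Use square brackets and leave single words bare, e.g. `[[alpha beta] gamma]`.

The outermost head in the paraphrase is "courier" (specifically "mill courier"), modified by "orchard amber marsh pitch cage".
"orchard amber marsh pitch cage" → head "cage" (specifically "marsh pitch cage"), modifier "orchard amber".
"orchard amber" → head "amber", modifier "orchard".
"marsh pitch cage" → head "cage", modifier "marsh pitch".
"marsh pitch" → head "pitch", modifier "marsh".
"mill courier" → head "courier", modifier "mill".
So the structure is [[[orchard amber] [[marsh pitch] cage]] [mill courier]].

[[[orchard amber] [[marsh pitch] cage]] [mill courier]]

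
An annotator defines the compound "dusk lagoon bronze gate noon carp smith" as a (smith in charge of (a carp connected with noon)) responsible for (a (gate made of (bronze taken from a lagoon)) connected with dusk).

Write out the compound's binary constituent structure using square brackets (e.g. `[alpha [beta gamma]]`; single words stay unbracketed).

Whole compound: head "smith" (specifically "noon carp smith"), modifier "dusk lagoon bronze gate".
Within "dusk lagoon bronze gate", the head is "gate" (specifically "lagoon bronze gate") and the modifier is "dusk".
Within "lagoon bronze gate", the head is "gate" and the modifier is "lagoon bronze".
Within "lagoon bronze", the head is "bronze" and the modifier is "lagoon".
Within "noon carp smith", the head is "smith" and the modifier is "noon carp".
Within "noon carp", the head is "carp" and the modifier is "noon".
Putting it together: [[dusk [[lagoon bronze] gate]] [[noon carp] smith]].

[[dusk [[lagoon bronze] gate]] [[noon carp] smith]]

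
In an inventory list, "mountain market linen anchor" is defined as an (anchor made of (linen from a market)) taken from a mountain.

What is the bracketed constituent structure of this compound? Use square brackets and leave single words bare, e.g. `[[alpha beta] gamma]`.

[mountain [[market linen] anchor]]

Whole compound: head "anchor" (specifically "market linen anchor"), modifier "mountain".
Within "market linen anchor", the head is "anchor" and the modifier is "market linen".
Within "market linen", the head is "linen" and the modifier is "market".
So the structure is [mountain [[market linen] anchor]].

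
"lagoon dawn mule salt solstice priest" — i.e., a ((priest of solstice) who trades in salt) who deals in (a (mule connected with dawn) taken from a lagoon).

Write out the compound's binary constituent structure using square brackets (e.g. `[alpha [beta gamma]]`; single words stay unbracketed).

[[lagoon [dawn mule]] [salt [solstice priest]]]

The outermost head in the paraphrase is "priest" (specifically "salt solstice priest"), modified by "lagoon dawn mule".
"lagoon dawn mule" → head "mule" (specifically "dawn mule"), modifier "lagoon".
"dawn mule" → head "mule", modifier "dawn".
"salt solstice priest" → head "priest" (specifically "solstice priest"), modifier "salt".
"solstice priest" → head "priest", modifier "solstice".
Assembled: [[lagoon [dawn mule]] [salt [solstice priest]]].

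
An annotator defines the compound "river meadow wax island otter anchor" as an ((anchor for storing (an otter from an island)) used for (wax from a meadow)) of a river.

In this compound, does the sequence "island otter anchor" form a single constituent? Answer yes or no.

yes

The paraphrase groups the words so that "island otter anchor" is one unit: it corresponds to a single parenthesized sub-phrase.
The full structure is [river [[meadow wax] [[island otter] anchor]]], in which [island otter anchor] is a constituent.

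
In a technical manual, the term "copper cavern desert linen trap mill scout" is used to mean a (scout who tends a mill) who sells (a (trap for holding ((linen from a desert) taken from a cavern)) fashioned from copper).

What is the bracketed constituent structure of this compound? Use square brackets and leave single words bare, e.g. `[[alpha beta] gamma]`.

[[copper [[cavern [desert linen]] trap]] [mill scout]]

Overall it is a kind of scout (specifically "mill scout"); the modifier is "copper cavern desert linen trap".
Inside "copper cavern desert linen trap": head "trap" (specifically "cavern desert linen trap"), modifier "copper".
Inside "cavern desert linen trap": head "trap", modifier "cavern desert linen".
Inside "cavern desert linen": head "linen" (specifically "desert linen"), modifier "cavern".
Inside "desert linen": head "linen", modifier "desert".
Inside "mill scout": head "scout", modifier "mill".
Assembled: [[copper [[cavern [desert linen]] trap]] [mill scout]].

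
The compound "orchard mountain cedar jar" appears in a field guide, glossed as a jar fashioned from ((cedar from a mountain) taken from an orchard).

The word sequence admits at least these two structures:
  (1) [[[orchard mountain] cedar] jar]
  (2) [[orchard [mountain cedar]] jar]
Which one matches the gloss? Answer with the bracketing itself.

[[orchard [mountain cedar]] jar]

The paraphrase's head is the "jar" part ("jar"); its modifier is "orchard mountain cedar".
That top-level split, carried through the inner groups, gives [[orchard [mountain cedar]] jar].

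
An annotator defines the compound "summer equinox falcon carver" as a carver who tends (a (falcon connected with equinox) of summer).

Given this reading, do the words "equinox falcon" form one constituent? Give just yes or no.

yes

The paraphrase groups the words so that "equinox falcon" is one unit: it corresponds to a single parenthesized sub-phrase.
The full structure is [[summer [equinox falcon]] carver], in which [equinox falcon] is a constituent.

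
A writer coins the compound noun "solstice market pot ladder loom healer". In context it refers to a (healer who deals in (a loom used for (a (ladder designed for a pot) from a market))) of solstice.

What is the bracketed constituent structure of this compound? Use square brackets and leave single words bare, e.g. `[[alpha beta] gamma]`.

[solstice [[[market [pot ladder]] loom] healer]]

Overall it is a kind of healer (specifically "market pot ladder loom healer"); the modifier is "solstice".
Inside "market pot ladder loom healer": head "healer", modifier "market pot ladder loom".
Inside "market pot ladder loom": head "loom", modifier "market pot ladder".
Inside "market pot ladder": head "ladder" (specifically "pot ladder"), modifier "market".
Inside "pot ladder": head "ladder", modifier "pot".
Putting it together: [solstice [[[market [pot ladder]] loom] healer]].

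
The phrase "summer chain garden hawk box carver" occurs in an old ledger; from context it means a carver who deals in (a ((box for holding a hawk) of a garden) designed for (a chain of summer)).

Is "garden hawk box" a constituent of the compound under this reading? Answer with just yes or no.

The paraphrase groups the words so that "garden hawk box" is one unit: it corresponds to a single parenthesized sub-phrase.
The full structure is [[[summer chain] [garden [hawk box]]] carver], in which [garden hawk box] is a constituent.

yes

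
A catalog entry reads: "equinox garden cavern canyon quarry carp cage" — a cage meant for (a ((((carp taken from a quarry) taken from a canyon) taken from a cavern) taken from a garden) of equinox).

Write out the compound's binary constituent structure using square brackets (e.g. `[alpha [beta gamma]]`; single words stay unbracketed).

At the top level: head "cage"; modifier "equinox garden cavern canyon quarry carp".
Within "equinox garden cavern canyon quarry carp", the head is "carp" (specifically "garden cavern canyon quarry carp") and the modifier is "equinox".
Within "garden cavern canyon quarry carp", the head is "carp" (specifically "cavern canyon quarry carp") and the modifier is "garden".
Within "cavern canyon quarry carp", the head is "carp" (specifically "canyon quarry carp") and the modifier is "cavern".
Within "canyon quarry carp", the head is "carp" (specifically "quarry carp") and the modifier is "canyon".
Within "quarry carp", the head is "carp" and the modifier is "quarry".
Putting it together: [[equinox [garden [cavern [canyon [quarry carp]]]]] cage].

[[equinox [garden [cavern [canyon [quarry carp]]]]] cage]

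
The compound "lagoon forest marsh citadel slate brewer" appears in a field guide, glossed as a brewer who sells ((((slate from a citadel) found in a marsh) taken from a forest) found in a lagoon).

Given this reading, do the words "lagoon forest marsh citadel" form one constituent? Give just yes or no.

no

The top-level split is [lagoon forest marsh citadel slate] [brewer]; the full structure is [[lagoon [forest [marsh [citadel slate]]]] brewer].
"lagoon forest marsh citadel" straddles a constituent boundary, so it is not a single unit.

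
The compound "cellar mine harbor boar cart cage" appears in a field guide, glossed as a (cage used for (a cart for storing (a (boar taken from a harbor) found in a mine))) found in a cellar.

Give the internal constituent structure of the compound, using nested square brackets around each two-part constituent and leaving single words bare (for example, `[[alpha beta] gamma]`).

Overall it is a kind of cage (specifically "mine harbor boar cart cage"); the modifier is "cellar".
Within "mine harbor boar cart cage", the head is "cage" and the modifier is "mine harbor boar cart".
Within "mine harbor boar cart", the head is "cart" and the modifier is "mine harbor boar".
Within "mine harbor boar", the head is "boar" (specifically "harbor boar") and the modifier is "mine".
Within "harbor boar", the head is "boar" and the modifier is "harbor".
So the structure is [cellar [[[mine [harbor boar]] cart] cage]].

[cellar [[[mine [harbor boar]] cart] cage]]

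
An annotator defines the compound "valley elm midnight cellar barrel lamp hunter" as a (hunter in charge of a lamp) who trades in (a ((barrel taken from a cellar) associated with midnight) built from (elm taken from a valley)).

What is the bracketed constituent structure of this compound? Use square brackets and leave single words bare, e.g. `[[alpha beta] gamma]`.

[[[valley elm] [midnight [cellar barrel]]] [lamp hunter]]

The outermost head in the paraphrase is "hunter" (specifically "lamp hunter"), modified by "valley elm midnight cellar barrel".
Inside "valley elm midnight cellar barrel": head "barrel" (specifically "midnight cellar barrel"), modifier "valley elm".
Inside "valley elm": head "elm", modifier "valley".
Inside "midnight cellar barrel": head "barrel" (specifically "cellar barrel"), modifier "midnight".
Inside "cellar barrel": head "barrel", modifier "cellar".
Inside "lamp hunter": head "hunter", modifier "lamp".
So the structure is [[[valley elm] [midnight [cellar barrel]]] [lamp hunter]].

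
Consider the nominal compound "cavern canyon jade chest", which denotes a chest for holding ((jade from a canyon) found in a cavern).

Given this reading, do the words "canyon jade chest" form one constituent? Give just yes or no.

no

The top-level split is [cavern canyon jade] [chest]; the full structure is [[cavern [canyon jade]] chest].
"canyon jade chest" straddles a constituent boundary, so it is not a single unit.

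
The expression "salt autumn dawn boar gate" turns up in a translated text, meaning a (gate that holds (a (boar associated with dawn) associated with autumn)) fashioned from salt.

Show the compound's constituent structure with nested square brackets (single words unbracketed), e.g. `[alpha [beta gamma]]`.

[salt [[autumn [dawn boar]] gate]]

At the top level: head "gate" (specifically "autumn dawn boar gate"); modifier "salt".
Inside "autumn dawn boar gate": head "gate", modifier "autumn dawn boar".
Inside "autumn dawn boar": head "boar" (specifically "dawn boar"), modifier "autumn".
Inside "dawn boar": head "boar", modifier "dawn".
Putting it together: [salt [[autumn [dawn boar]] gate]].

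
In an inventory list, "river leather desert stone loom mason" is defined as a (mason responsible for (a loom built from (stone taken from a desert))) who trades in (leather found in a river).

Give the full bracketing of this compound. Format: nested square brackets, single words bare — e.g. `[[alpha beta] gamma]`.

[[river leather] [[[desert stone] loom] mason]]

At the top level: head "mason" (specifically "desert stone loom mason"); modifier "river leather".
Inside "river leather": head "leather", modifier "river".
Inside "desert stone loom mason": head "mason", modifier "desert stone loom".
Inside "desert stone loom": head "loom", modifier "desert stone".
Inside "desert stone": head "stone", modifier "desert".
Putting it together: [[river leather] [[[desert stone] loom] mason]].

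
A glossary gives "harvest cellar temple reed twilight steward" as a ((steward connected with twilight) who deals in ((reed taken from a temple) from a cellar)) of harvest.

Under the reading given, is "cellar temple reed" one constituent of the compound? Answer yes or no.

The paraphrase groups the words so that "cellar temple reed" is one unit: it corresponds to a single parenthesized sub-phrase.
The full structure is [harvest [[cellar [temple reed]] [twilight steward]]], in which [cellar temple reed] is a constituent.

yes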